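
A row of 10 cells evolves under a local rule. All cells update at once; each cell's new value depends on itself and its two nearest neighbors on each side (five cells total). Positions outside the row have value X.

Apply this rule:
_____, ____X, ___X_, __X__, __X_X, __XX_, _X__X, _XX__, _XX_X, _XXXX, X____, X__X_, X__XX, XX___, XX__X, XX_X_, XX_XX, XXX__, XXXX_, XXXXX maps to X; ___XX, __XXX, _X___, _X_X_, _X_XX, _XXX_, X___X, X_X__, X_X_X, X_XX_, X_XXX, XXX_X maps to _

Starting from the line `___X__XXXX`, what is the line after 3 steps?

X___XX___X

X_XXXX_XXX
_X_XX_X_XX
X___XX___X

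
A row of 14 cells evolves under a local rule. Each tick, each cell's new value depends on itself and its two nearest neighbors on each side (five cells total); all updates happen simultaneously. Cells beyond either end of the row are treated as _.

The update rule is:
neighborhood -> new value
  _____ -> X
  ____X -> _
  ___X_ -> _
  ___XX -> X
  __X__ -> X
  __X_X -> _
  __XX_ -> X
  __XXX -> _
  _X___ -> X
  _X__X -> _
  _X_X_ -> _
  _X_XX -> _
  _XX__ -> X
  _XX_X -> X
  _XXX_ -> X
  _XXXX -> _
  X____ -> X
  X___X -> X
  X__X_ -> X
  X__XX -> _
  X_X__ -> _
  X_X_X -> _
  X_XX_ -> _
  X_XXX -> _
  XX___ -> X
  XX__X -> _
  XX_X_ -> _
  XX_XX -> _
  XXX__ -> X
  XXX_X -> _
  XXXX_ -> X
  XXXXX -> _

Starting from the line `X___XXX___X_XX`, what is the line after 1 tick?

XXXX_XXXX____X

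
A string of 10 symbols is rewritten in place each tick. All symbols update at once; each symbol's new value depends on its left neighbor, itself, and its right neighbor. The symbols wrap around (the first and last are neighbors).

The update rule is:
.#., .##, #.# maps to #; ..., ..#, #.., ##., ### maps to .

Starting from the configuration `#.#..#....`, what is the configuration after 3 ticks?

tick 1: ###..#....
tick 2: #....#....
tick 3: #....#....

#....#....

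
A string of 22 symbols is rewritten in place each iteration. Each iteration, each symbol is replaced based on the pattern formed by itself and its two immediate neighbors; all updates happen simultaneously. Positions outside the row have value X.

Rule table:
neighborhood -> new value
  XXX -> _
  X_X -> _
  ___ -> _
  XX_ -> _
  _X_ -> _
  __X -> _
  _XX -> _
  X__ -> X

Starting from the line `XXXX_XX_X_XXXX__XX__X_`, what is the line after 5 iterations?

______________X___X___
X______________X___X__
_X______________X___X_
__X______________X____
X__X______________X___

X__X______________X___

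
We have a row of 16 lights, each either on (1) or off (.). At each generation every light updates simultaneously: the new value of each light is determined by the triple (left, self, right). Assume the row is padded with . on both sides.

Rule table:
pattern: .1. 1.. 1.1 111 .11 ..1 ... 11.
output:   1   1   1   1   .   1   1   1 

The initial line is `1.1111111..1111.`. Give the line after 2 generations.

generation 1: 11.11111111.1111
generation 2: .11.11111111.111

.11.11111111.111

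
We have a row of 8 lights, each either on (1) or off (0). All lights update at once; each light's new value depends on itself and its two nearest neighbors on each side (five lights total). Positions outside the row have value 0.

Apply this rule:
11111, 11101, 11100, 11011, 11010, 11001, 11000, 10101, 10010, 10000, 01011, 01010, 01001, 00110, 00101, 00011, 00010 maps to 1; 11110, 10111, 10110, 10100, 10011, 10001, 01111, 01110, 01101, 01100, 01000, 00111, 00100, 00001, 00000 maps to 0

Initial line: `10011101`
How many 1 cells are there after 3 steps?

01000110
10001101
00011010
count of 1: 3

3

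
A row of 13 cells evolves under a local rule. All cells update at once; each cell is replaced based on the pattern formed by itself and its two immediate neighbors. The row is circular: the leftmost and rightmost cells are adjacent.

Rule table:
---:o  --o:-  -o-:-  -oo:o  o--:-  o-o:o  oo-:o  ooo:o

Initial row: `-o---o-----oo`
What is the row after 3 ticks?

o--o---ooo-oo
o----o-oooooo
o-oo--ooooooo

o-oo--ooooooo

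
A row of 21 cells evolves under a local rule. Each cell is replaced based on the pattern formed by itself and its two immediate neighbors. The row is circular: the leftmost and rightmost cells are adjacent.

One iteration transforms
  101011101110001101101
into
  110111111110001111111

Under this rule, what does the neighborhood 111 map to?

At position 5 the neighborhood is 111; the next row has 1 there.

1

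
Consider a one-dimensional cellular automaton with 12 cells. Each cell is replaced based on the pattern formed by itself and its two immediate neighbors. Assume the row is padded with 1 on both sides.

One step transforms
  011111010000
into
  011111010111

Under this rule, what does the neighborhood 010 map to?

1

At position 7 the neighborhood is 010; the next row has 1 there.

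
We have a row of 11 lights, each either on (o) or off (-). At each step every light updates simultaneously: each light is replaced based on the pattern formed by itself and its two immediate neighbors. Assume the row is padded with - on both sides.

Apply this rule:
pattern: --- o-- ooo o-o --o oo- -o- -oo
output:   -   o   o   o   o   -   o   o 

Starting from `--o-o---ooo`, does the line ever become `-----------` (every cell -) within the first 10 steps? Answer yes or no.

-ooooo-ooo-
ooooo-ooo-o
oooo-ooo-oo
ooo-ooo-oo-
oo-ooo-oo-o
o-ooo-oo-oo
oooo-oo-oo-
ooo-oo-oo-o
oo-oo-oo-oo
o-oo-oo-oo-
step 10 is o-oo-oo-oo-, still not uniform -

no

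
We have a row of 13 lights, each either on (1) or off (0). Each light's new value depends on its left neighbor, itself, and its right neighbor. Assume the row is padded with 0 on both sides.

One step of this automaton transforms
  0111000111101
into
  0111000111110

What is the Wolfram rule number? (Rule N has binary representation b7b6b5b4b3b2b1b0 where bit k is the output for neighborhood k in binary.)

position 2: 111 → 1  (bit 7 = 1)
position 3: 110 → 1  (bit 6 = 1)
position 11: 101 → 1  (bit 5 = 1)
position 4: 100 → 0  (bit 4 = 0)
position 1: 011 → 1  (bit 3 = 1)
position 12: 010 → 0  (bit 2 = 0)
position 0: 001 → 0  (bit 1 = 0)
position 5: 000 → 0  (bit 0 = 0)
bits b7..b0 = 11101000 = 232

232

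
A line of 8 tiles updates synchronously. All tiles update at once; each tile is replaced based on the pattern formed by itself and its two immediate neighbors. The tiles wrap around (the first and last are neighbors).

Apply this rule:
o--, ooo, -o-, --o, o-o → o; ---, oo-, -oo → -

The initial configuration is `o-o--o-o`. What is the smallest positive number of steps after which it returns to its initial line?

6

-oooooo-
o-oooo-o
-o-oo-o-
ooo--ooo
oo-oo-oo
o-o--o-o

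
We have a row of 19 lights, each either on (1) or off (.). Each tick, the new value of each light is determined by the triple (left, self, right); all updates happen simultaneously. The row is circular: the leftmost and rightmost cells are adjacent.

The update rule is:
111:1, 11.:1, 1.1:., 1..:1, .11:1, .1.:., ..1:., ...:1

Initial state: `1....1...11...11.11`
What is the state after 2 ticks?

tick 1: 1111..11.1111.11.11
tick 2: 11111.11.1111.11.11

11111.11.1111.11.11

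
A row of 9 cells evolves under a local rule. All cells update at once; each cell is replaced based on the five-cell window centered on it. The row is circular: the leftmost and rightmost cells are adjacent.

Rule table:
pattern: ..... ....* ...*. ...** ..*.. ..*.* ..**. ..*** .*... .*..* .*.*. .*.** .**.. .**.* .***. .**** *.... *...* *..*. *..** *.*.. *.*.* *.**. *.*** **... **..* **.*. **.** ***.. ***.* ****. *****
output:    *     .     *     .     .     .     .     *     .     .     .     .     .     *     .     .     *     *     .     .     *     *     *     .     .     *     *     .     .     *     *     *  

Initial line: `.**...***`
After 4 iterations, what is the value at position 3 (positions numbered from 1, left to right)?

.

iteration 1: .*..*.*.*
iteration 2: .*....*.*
iteration 3: .*.*.*..*
iteration 4: .*.*.*...
position 3 holds .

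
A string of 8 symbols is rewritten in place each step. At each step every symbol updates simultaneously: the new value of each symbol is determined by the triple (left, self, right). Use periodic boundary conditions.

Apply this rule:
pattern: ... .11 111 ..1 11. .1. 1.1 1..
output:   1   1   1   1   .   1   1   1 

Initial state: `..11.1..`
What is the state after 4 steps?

step 1: 111.1111
step 2: 11.11111
step 3: 1.111111
step 4: .1111111

.1111111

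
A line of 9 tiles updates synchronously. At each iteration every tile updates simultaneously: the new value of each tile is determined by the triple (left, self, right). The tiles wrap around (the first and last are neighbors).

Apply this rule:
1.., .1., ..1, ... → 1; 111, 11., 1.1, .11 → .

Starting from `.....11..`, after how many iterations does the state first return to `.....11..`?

11111..11
.....11..

2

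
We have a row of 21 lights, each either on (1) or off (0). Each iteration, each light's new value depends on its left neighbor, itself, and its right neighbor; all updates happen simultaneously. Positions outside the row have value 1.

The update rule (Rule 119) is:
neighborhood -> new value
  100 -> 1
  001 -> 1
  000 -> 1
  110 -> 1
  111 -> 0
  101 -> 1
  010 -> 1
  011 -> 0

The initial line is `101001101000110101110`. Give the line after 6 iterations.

111110111111011110011
000011000001100011100
111101111110111100111
000110000011000111000
111011111101111001111
001100000110001110000

001100000110001110000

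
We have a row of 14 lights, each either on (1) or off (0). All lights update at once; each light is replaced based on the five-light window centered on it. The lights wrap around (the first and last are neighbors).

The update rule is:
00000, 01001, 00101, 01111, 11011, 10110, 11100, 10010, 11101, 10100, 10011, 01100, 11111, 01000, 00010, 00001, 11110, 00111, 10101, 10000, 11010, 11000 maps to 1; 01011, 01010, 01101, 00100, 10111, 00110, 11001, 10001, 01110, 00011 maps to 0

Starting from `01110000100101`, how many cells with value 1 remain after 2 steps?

10

00011111011101
10011111100111
count of 1: 10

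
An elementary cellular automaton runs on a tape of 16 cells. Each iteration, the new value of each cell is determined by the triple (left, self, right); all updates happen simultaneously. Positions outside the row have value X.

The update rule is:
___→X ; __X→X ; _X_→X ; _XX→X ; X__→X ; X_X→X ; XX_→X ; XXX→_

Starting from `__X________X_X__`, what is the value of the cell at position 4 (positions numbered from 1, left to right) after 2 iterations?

_

iteration 1: XXXXXXXXXXXXXXXX
iteration 2: ________________
position 4 holds _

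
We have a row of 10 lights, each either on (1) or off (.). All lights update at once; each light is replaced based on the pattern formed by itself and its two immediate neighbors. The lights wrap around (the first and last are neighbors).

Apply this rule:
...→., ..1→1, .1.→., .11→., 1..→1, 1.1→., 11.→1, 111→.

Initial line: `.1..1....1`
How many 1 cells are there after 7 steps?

3

..11.1..1.
.1.1..11.1
....11.1..
...1.1..1.
..1...11.1
11.1.1.1..
.1......11
count of 1: 3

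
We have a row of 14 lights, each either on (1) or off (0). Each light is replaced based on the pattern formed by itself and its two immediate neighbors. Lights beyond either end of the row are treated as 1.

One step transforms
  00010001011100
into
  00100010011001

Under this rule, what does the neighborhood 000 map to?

0

At position 1 the neighborhood is 000; the next row has 0 there.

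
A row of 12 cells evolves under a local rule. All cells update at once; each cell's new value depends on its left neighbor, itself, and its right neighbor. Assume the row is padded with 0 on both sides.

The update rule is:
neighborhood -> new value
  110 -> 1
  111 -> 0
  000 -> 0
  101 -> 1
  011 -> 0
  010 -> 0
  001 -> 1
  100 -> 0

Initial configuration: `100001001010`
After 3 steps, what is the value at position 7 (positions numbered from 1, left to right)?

0

000010010100
000100101000
001001010000
position 7 holds 0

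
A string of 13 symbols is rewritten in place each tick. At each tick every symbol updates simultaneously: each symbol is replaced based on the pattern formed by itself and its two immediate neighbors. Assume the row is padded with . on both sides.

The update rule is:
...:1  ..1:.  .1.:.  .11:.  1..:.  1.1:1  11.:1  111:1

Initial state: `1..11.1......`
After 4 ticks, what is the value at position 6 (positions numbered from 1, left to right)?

1

....11..11111
111..1...1111
.11....1..111
..1.11.....11
position 6 holds 1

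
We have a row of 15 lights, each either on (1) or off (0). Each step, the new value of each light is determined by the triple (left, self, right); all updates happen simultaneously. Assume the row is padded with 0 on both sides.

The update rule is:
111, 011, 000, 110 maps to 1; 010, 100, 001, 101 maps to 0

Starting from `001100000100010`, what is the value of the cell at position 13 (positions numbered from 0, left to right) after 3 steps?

1

101101110001000
001101110100011
101101110001011
position 13 holds 1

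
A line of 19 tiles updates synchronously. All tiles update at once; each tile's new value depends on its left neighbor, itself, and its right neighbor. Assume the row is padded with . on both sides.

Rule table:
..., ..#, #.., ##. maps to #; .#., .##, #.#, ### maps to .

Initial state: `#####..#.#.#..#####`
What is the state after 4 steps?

###..######.#####.#

step 1: ....###.....##....#
step 2: ####..######.#####.
step 3: ...###.....#.....##
step 4: ###..######.#####.#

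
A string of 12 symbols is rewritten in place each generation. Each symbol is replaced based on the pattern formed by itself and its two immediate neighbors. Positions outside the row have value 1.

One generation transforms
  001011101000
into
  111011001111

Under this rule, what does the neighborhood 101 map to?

At position 3 the neighborhood is 101; the next row has 0 there.

0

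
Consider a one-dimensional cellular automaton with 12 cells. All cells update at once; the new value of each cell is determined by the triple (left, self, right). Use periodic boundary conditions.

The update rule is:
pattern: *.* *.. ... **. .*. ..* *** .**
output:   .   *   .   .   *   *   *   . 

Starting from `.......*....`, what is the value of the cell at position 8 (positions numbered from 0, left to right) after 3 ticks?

tick 1: ......***...
tick 2: .....*.*.*..
tick 3: ....**.*.**.
position 8 holds .

.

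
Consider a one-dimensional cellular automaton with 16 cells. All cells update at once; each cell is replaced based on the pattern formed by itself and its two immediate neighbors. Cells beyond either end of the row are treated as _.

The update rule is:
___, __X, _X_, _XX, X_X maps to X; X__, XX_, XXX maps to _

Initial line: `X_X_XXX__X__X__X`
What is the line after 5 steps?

XXXXX___XX_XX_XX
X_____XXX_XX_XX_
X_XXXXX__XX_XX__
XXX_____XX_XX__X
X___XXXXX_XX__XX

X___XXXXX_XX__XX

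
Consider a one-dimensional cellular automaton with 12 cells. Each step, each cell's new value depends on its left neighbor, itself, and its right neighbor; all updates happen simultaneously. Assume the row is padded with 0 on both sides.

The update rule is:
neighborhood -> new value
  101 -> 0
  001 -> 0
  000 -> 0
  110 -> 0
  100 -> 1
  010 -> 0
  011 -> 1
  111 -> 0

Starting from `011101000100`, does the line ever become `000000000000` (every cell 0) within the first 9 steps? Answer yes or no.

no

010000100010
001000010001
000100001000
000010000100
000001000010
000000100001
000000010000
000000001000
000000000100
step 9 is 000000000100, still not uniform 0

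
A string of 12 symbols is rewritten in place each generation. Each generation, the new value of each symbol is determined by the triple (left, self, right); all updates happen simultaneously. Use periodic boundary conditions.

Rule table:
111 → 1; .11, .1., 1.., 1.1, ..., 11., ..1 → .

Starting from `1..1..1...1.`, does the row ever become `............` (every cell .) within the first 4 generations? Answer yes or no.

yes

generation 1: ............
all cells are . at generation 1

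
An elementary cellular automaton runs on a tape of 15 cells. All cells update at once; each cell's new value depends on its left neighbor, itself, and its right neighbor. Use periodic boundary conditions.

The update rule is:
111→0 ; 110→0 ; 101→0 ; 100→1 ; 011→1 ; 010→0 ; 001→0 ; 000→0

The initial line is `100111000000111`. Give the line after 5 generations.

010000010010000

010100100000100
000010010000010
000001001000001
100000100100000
010000010010000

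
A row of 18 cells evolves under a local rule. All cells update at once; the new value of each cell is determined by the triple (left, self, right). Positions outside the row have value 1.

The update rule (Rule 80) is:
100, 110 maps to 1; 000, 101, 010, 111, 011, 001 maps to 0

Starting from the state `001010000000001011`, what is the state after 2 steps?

110000100000000000

step 1: 100001000000000000
step 2: 110000100000000000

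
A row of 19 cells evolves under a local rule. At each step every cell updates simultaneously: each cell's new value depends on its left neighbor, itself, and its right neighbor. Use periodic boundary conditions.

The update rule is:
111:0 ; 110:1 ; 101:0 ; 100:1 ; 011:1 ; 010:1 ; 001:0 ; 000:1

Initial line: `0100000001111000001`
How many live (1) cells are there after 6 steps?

10

0111111101001111101
0100000101101000101
0111110101101110101
0100010101101010101
0111010101101010101
0101010101101010101
count of 1: 10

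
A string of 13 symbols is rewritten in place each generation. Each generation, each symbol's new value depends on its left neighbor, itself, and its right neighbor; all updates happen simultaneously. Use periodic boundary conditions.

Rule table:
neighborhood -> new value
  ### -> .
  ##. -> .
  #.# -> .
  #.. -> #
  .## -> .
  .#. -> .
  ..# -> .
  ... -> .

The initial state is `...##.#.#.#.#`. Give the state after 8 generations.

.......#.....

generation 1: #............
generation 2: .#...........
generation 3: ..#..........
generation 4: ...#.........
generation 5: ....#........
generation 6: .....#.......
generation 7: ......#......
generation 8: .......#.....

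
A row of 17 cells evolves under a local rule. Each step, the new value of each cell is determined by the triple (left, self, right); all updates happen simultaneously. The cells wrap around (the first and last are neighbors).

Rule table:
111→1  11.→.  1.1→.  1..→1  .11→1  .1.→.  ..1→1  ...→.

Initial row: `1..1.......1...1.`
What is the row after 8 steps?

...1...1.1.11....

.11.1.....1.1.1..
11...1...1.....1.
1.1.1.1.1.1...1..
...........1.1.11
1.........1....1.
.1.......1.1..1..
1.1.....1...11.1.
...1...1.1.11....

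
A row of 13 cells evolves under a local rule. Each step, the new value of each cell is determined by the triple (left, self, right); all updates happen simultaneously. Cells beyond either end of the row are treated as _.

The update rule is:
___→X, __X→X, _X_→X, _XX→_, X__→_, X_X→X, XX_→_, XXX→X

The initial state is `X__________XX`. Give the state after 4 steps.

XXXX_XXX__X__

X_XXXXXXXXX__
XX_XXXXXXX__X
__X_XXXXX__XX
XXXX_XXX__X__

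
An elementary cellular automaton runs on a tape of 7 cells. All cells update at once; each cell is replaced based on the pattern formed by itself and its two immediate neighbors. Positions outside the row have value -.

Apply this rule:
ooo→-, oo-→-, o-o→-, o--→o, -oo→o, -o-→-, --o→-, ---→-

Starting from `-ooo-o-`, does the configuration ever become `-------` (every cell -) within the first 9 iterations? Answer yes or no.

yes

-o----o
--o----
---o---
----o--
-----o-
------o
-------
all cells are - at iteration 7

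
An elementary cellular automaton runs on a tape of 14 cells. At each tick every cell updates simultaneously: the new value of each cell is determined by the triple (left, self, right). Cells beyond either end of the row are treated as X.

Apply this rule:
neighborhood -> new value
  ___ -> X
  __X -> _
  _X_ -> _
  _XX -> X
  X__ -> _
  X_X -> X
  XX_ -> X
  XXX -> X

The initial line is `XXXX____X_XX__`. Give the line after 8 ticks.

XXXXXXX__XXX__

tick 1: XXXX_XX__XXX__
tick 2: XXXXXXX__XXX__
tick 3: XXXXXXX__XXX__  (fixed point — unchanged through tick 8)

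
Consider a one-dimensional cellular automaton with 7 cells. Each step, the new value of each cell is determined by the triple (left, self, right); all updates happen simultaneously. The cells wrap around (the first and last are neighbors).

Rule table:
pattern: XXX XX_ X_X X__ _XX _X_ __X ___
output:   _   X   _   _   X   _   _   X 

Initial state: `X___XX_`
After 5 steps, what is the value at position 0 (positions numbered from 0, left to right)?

_

step 1: __X_XX_
step 2: X___XX_  (repeats step 0; period 2)
step 5: __X_XX_
position 0 holds _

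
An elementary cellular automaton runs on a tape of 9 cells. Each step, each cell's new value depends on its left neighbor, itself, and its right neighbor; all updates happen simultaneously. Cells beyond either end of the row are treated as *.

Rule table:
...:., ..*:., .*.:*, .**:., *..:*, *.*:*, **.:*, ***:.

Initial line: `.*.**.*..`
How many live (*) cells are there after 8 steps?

4

step 1: ***.****.
step 2: ..**...**
step 3: *..**....
step 4: **..**...
step 5: .**..**..
step 6: *.**..**.
step 7: **.**..**
step 8: .**.**...
count of *: 4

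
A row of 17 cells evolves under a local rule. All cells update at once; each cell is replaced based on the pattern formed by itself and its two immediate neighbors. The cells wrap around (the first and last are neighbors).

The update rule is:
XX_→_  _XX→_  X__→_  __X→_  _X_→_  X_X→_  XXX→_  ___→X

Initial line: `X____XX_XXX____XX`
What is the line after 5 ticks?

__XX________XX___

__XX________XX___
X____XXXXXX____XX
__XX________XX___  (repeats tick 1; period 2)
tick 5: __XX________XX___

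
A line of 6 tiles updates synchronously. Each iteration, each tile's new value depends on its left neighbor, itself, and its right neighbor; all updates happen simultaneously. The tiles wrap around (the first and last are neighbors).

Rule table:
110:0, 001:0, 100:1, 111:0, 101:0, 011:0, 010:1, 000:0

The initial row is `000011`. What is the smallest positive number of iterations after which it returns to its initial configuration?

100000
110000
001000
001100
000010
000011

6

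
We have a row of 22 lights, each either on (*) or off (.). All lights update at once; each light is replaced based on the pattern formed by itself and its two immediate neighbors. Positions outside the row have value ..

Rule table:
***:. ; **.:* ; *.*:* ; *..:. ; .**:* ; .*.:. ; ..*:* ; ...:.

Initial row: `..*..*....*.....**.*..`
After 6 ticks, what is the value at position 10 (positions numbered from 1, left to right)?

.*..*....*.....****...
*..*....*.....**..*...
..*....*.....***.*....
.*....*.....**.**.....
*....*.....******.....
....*.....**....*.....
position 10 holds .

.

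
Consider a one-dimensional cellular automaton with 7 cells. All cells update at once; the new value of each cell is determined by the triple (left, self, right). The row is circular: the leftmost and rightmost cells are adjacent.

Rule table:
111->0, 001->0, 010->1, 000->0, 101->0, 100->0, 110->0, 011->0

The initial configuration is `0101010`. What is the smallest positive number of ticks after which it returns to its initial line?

1

tick 1: 0101010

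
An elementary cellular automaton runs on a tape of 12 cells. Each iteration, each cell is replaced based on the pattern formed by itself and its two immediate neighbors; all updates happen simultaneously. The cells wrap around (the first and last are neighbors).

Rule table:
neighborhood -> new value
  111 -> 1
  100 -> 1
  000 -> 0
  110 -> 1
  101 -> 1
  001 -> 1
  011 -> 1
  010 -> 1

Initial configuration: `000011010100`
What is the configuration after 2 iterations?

000111111110
001111111111

001111111111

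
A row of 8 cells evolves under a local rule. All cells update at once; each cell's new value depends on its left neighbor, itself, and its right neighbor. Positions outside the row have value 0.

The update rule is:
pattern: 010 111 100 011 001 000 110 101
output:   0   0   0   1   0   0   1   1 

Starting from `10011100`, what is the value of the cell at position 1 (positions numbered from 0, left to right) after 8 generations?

00010100
00001000
00000000
00000000  (fixed point — unchanged through generation 8)
position 1 holds 0

0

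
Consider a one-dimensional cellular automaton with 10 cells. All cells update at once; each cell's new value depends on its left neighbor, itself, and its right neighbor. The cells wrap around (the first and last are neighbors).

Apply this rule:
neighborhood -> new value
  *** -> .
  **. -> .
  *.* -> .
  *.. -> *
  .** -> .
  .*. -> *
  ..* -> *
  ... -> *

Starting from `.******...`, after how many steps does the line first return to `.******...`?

2

*......***
.******...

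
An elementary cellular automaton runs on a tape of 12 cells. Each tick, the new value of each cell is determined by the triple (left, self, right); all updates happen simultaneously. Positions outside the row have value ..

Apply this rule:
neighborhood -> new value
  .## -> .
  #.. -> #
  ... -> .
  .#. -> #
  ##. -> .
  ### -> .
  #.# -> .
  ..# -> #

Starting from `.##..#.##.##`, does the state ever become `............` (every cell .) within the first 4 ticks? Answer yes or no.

no

tick 1: #..###......
tick 2: ###...#.....
tick 3: ...#.###....
tick 4: ..##....#...
tick 4 is ..##....#..., still not uniform .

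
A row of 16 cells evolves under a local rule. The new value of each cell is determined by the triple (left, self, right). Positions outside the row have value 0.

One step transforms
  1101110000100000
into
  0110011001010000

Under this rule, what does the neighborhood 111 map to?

0

At position 4 the neighborhood is 111; the next row has 0 there.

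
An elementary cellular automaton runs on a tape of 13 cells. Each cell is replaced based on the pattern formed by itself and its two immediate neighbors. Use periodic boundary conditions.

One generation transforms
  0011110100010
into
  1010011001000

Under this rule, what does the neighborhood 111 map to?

At position 3 the neighborhood is 111; the next row has 0 there.

0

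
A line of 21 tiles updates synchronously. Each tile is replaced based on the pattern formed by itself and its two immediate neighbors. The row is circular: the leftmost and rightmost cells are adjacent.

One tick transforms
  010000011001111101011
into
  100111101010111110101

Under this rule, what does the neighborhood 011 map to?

At position 7 the neighborhood is 011; the next row has 0 there.

0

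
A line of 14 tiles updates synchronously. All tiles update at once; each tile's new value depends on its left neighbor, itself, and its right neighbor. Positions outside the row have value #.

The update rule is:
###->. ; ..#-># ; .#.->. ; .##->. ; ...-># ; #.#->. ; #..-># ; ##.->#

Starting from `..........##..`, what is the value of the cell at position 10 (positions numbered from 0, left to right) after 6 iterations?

.

##########.###
.........#....
#########.####
........#.....
########.#####
.......#......
position 10 holds .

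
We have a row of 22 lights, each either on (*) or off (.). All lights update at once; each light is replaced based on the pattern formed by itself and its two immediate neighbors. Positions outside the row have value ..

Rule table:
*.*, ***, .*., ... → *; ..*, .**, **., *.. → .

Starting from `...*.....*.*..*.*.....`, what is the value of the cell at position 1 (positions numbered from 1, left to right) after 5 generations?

**.*.***.***..***.****
..***.*.*.*....*.*.**.
*..*.******.**.****...
*..**.****.*..*.**..**
*....*.**.**..**......
position 1 holds *

*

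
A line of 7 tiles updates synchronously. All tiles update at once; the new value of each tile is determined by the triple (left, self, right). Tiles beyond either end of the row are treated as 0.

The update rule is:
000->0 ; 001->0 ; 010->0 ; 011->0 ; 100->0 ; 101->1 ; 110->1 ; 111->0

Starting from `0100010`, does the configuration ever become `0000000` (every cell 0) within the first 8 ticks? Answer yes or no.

0000000
all cells are 0 at tick 1

yes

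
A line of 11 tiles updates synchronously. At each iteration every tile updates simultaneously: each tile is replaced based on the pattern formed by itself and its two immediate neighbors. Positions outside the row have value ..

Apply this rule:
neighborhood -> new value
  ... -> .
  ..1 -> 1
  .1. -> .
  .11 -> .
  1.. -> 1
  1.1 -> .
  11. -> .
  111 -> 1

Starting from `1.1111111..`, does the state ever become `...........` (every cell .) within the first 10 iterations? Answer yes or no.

...11111.1.
..1.111...1
.1...1.1.1.
1.1.1.....1
.....1...1.
....1.1.1.1
...1.......
..1.1......
.1...1.....
1.1.1.1....
iteration 10 is 1.1.1.1...., still not uniform .

no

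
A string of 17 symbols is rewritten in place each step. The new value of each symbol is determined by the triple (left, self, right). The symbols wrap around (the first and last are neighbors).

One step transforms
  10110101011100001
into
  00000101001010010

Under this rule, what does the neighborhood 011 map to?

At position 2 the neighborhood is 011; the next row has 0 there.

0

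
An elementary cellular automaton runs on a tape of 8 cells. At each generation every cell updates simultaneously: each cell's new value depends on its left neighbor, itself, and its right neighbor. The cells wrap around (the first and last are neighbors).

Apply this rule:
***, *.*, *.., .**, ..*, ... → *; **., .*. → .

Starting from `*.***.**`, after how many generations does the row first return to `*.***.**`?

generation 1: .***.***
generation 2: ***.***.
generation 3: **.***.*
generation 4: *.***.**

4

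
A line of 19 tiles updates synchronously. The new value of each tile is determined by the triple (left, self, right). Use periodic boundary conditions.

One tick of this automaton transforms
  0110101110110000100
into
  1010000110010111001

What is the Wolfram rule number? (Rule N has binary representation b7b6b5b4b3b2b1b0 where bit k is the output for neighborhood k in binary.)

195

position 7: 111 → 1  (bit 7 = 1)
position 2: 110 → 1  (bit 6 = 1)
position 3: 101 → 0  (bit 5 = 0)
position 12: 100 → 0  (bit 4 = 0)
position 1: 011 → 0  (bit 3 = 0)
position 4: 010 → 0  (bit 2 = 0)
position 0: 001 → 1  (bit 1 = 1)
position 13: 000 → 1  (bit 0 = 1)
bits b7..b0 = 11000011 = 195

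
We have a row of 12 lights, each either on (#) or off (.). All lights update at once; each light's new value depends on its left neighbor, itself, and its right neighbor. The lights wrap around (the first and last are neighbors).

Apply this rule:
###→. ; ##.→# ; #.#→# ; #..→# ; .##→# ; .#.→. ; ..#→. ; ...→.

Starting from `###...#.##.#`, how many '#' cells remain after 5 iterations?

5

iteration 1: ..##...#####
iteration 2: #.###..#...#
iteration 3: ###.##..#..#
iteration 4: ..#####..#.#
iteration 5: #.#...##..#.
count of #: 5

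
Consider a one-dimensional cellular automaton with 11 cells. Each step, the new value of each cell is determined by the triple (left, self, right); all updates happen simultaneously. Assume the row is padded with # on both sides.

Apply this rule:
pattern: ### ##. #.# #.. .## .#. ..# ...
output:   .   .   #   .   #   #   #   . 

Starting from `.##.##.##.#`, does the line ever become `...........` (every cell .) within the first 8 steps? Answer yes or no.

##.##.##.##
..##.##.##.
.##.##.##.#  (repeats step 0; period 3)
step 8: ..##.##.##.
step 8 is ..##.##.##., still not uniform .

no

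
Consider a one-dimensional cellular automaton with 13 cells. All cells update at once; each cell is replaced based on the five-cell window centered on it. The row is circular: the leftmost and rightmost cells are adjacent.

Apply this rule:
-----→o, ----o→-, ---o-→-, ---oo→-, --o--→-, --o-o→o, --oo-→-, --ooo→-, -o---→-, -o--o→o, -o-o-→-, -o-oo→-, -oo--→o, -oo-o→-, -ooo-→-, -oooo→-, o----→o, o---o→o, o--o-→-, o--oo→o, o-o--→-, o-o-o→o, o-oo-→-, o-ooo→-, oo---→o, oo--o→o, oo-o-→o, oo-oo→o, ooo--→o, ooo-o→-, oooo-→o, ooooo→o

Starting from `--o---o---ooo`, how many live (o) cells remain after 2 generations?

5

o---o---o---o
ooo---o---o--
count of o: 5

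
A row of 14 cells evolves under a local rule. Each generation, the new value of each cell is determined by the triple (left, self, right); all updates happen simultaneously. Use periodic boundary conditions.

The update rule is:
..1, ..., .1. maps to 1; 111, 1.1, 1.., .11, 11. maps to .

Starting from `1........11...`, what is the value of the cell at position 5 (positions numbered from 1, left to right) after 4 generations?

.

generation 1: 1.1111111...11
generation 2: ..........11..
generation 3: 1111111111...1
generation 4: ...........11.
position 5 holds .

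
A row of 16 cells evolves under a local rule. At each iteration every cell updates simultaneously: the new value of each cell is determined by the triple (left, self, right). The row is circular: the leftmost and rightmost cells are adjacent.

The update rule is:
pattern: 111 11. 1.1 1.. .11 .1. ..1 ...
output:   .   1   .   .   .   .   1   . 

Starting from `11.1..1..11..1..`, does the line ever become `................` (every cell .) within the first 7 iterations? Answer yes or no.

iteration 1: .1...1..1.1.1..1
iteration 2: ....1..1......1.
iteration 3: ...1..1......1..
iteration 4: ..1..1......1...
iteration 5: .1..1......1....
iteration 6: 1..1......1.....
iteration 7: ..1......1.....1
iteration 7 is ..1......1.....1, still not uniform .

no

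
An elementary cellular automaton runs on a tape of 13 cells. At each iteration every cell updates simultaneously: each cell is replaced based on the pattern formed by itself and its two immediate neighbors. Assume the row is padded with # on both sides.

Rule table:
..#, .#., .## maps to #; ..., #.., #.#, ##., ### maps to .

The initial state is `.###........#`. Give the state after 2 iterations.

iteration 1: .#.........##
iteration 2: .#........##.

.#........##.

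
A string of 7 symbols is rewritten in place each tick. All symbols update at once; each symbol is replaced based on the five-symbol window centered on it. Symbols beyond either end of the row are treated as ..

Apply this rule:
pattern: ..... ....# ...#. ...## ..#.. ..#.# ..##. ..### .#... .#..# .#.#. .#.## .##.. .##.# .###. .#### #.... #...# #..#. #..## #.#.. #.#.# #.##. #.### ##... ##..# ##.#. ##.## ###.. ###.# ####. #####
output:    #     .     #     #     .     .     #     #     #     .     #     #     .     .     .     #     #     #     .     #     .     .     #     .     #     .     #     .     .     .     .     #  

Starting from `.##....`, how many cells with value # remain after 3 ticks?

5

##.####
#...#..
.###.##
count of #: 5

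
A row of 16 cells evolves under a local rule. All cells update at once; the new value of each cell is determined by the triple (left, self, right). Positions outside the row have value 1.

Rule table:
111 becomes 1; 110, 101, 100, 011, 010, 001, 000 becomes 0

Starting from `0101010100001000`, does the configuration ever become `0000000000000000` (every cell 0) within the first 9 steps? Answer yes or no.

yes

0000000000000000
all cells are 0 at step 1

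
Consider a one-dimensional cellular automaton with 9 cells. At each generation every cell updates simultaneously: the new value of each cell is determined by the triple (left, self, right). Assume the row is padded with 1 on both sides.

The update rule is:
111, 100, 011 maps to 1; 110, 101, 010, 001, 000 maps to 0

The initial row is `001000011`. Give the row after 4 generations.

generation 1: 100100011
generation 2: 010010011
generation 3: 001001011
generation 4: 100100011

100100011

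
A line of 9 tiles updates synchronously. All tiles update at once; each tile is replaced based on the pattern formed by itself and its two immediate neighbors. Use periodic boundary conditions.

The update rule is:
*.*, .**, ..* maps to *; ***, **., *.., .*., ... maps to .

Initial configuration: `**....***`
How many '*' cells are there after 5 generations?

.....**..
....**...
...**....
..**.....
.**......
count of *: 2

2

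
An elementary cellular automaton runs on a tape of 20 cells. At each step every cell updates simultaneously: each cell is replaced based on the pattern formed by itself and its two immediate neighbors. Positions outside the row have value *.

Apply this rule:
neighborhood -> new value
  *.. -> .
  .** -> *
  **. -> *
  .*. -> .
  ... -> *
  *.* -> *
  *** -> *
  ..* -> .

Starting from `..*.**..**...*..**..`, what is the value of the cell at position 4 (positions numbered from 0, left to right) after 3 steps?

...***..**.*....**..
.*.***..***..**.**..
*.****..***..*****..
position 4 holds *

*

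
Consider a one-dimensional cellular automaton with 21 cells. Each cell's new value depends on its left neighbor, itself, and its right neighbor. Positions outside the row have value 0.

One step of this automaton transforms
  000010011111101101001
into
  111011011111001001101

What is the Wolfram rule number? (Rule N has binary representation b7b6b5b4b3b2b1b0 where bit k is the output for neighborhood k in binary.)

157

position 8: 111 → 1  (bit 7 = 1)
position 12: 110 → 0  (bit 6 = 0)
position 13: 101 → 0  (bit 5 = 0)
position 5: 100 → 1  (bit 4 = 1)
position 7: 011 → 1  (bit 3 = 1)
position 4: 010 → 1  (bit 2 = 1)
position 3: 001 → 0  (bit 1 = 0)
position 0: 000 → 1  (bit 0 = 1)
bits b7..b0 = 10011101 = 157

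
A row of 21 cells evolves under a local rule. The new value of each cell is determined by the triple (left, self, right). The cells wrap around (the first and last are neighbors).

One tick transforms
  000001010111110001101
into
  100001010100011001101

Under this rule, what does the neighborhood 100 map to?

1

At position 0 the neighborhood is 100; the next row has 1 there.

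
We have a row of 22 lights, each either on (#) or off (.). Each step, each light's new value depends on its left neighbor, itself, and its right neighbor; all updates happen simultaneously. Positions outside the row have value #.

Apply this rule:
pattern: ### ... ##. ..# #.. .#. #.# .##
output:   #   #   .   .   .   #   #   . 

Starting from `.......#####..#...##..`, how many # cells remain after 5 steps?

13

.#####..###...#.#.....
#.###....#..#.###.###.
.#.#..##.#..##.#.#.#.#
####....##....#######.
###..##....##..#####.#
count of #: 13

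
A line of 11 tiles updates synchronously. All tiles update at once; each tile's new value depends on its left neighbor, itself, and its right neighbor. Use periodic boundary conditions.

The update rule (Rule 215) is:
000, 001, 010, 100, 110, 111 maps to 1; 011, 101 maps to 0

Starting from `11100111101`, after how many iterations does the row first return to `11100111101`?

22

11111011100
01111001111
00111110111
11011110011
11001111101
11110111100
01110011111
00111101111
11011100111
11001111011
11110111001
11110011110
01111101110
10111100111
10011111011
11101111001
11100111110
01111011110
10111001111
10011110111
11101110011
11100111101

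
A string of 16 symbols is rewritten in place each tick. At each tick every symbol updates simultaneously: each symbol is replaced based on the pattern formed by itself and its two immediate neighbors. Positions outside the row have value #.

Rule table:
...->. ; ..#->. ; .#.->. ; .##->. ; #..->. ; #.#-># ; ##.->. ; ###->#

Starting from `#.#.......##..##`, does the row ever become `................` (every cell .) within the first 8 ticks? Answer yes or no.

yes

.#.............#
#...............
................
all cells are . at tick 3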